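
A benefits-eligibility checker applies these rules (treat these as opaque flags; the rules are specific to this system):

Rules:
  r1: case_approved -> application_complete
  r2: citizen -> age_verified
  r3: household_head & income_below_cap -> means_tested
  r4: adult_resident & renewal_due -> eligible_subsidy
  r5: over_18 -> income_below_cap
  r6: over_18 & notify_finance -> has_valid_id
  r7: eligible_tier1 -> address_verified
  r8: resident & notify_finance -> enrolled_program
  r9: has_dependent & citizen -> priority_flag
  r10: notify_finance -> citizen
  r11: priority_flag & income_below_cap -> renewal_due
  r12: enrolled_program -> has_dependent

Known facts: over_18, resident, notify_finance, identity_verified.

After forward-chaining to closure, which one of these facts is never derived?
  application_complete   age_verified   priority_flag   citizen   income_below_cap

application_complete

Round 1 fires r5, r6, r8, r10, giving income_below_cap, has_valid_id, enrolled_program, citizen.
Round 2 fires r2, r12, giving age_verified, has_dependent.
Round 3 fires r9, giving priority_flag.
Round 4 fires r11, giving renewal_due.
Derived: income_below_cap (round 1), age_verified (round 2), priority_flag (round 3), citizen (round 1). application_complete never appears in any round.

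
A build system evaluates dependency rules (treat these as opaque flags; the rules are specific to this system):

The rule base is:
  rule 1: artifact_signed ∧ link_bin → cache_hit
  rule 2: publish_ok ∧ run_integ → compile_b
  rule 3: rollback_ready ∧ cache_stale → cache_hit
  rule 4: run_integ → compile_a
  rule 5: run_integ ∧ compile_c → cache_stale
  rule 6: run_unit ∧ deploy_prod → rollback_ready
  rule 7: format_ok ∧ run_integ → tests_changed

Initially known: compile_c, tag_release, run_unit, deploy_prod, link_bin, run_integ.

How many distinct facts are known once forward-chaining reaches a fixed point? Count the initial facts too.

10

Round 1: rule 4 [run_integ → compile_a]; rule 5 [run_integ ∧ compile_c → cache_stale]; rule 6 [run_unit ∧ deploy_prod → rollback_ready]. Adds compile_a, cache_stale, rollback_ready.
Round 2: rule 3 [rollback_ready ∧ cache_stale → cache_hit]. Adds cache_hit.
Closure: {cache_hit, cache_stale, compile_a, compile_c, deploy_prod, link_bin, rollback_ready, run_integ, run_unit, tag_release} — 10 facts.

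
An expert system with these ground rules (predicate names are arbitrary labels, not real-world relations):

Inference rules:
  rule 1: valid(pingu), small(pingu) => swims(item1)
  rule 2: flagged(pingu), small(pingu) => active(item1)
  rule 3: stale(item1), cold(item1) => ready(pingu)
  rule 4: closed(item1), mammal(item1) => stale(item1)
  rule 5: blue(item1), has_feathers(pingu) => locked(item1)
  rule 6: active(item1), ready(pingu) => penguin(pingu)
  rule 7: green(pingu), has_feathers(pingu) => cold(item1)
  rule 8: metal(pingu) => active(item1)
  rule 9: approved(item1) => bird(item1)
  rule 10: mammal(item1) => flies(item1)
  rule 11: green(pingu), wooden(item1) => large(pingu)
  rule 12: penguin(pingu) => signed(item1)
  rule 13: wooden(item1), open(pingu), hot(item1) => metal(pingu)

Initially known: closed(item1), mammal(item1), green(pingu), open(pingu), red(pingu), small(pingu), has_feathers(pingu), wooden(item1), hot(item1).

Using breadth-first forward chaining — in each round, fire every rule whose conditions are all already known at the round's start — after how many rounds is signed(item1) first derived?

Round 1: rule 4 [closed(item1), mammal(item1) => stale(item1)]; rule 7 [green(pingu), has_feathers(pingu) => cold(item1)]; rule 10 [mammal(item1) => flies(item1)]; rule 11 [green(pingu), wooden(item1) => large(pingu)]; rule 13 [wooden(item1), open(pingu), hot(item1) => metal(pingu)]. New: stale(item1), cold(item1), flies(item1), large(pingu), metal(pingu).
Round 2: rule 3 [stale(item1), cold(item1) => ready(pingu)]; rule 8 [metal(pingu) => active(item1)]. New: ready(pingu), active(item1).
Round 3: rule 6 [active(item1), ready(pingu) => penguin(pingu)]. New: penguin(pingu).
Round 4: rule 12 [penguin(pingu) => signed(item1)]. New: signed(item1).
signed(item1) first appears in round 4.

4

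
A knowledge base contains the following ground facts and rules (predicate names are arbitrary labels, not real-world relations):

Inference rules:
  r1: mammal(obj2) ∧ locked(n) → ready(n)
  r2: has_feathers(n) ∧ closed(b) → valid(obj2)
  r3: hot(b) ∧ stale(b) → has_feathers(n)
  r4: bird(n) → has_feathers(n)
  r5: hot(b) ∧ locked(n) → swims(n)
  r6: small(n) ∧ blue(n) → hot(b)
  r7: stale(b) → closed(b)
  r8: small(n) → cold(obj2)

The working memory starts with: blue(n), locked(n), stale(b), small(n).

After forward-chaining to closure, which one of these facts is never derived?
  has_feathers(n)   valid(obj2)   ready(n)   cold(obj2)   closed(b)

ready(n)

Round 1 — r6, r7, r8, derive hot(b), closed(b), cold(obj2).
Round 2 — r3, r5, derive has_feathers(n), swims(n).
Round 3 — r2, derive valid(obj2).
Derived: closed(b) (round 1), has_feathers(n) (round 2), valid(obj2) (round 3), cold(obj2) (round 1). ready(n) never appears in any round.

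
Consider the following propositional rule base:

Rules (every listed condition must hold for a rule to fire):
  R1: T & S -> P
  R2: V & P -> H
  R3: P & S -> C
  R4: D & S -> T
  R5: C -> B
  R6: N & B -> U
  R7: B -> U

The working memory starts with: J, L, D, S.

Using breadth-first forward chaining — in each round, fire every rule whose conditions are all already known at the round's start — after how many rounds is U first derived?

[1] R4 [D & S -> T]. ⇒ new: T.
[2] R1 [T & S -> P]. ⇒ new: P.
[3] R3 [P & S -> C]. ⇒ new: C.
[4] R5 [C -> B]. ⇒ new: B.
[5] R7 [B -> U]. ⇒ new: U.
U first appears in round 5.

5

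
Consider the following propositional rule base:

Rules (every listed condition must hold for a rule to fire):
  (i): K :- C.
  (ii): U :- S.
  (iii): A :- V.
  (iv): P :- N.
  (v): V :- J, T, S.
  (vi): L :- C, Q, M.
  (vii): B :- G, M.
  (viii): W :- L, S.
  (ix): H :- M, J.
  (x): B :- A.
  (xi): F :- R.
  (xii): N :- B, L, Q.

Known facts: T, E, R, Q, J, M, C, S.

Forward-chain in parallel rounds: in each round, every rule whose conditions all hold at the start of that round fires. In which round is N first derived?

Round 1: (i) [K :- C.]; (ii) [U :- S.]; (v) [V :- J, T, S.]; (vi) [L :- C, Q, M.]; (ix) [H :- M, J.]; (xi) [F :- R.]. Adds K, U, V, L, H, F.
Round 2: (iii) [A :- V.]; (viii) [W :- L, S.]. Adds A, W.
Round 3: (x) [B :- A.]. Adds B.
Round 4: (xii) [N :- B, L, Q.]. Adds N.
N first appears in round 4.

4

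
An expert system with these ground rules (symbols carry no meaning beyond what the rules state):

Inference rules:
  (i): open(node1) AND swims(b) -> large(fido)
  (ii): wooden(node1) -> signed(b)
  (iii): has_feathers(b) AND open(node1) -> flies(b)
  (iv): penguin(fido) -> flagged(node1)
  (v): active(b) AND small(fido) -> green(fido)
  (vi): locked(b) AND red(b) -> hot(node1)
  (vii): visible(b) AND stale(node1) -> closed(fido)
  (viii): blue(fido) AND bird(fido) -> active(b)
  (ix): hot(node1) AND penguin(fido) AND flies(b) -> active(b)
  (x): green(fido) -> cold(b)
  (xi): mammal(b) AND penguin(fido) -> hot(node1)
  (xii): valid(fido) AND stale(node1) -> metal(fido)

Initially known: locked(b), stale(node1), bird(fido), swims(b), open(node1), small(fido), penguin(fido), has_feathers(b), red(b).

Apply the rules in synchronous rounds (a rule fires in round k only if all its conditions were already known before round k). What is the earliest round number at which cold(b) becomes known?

Round 1 — (i), (iii), (iv), (vi), derive large(fido), flies(b), flagged(node1), hot(node1).
Round 2 — (ix), derive active(b).
Round 3 — (v), derive green(fido).
Round 4 — (x), derive cold(b).
cold(b) first appears in round 4.

4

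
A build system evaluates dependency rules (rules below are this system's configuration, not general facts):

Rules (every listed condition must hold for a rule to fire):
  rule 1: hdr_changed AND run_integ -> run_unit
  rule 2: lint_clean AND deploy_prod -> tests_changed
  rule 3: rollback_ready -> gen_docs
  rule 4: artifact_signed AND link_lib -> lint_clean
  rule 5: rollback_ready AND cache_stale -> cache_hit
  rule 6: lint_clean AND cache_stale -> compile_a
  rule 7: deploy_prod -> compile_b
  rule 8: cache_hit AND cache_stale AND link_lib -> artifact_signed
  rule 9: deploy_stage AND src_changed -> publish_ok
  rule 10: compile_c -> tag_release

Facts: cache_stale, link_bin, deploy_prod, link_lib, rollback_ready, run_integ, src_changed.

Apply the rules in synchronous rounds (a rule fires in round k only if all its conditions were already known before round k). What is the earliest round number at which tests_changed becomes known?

[1] rule 3 [rollback_ready -> gen_docs]; rule 5 [rollback_ready AND cache_stale -> cache_hit]; rule 7 [deploy_prod -> compile_b]. ⇒ new: gen_docs, cache_hit, compile_b.
[2] rule 8 [cache_hit AND cache_stale AND link_lib -> artifact_signed]. ⇒ new: artifact_signed.
[3] rule 4 [artifact_signed AND link_lib -> lint_clean]. ⇒ new: lint_clean.
[4] rule 2 [lint_clean AND deploy_prod -> tests_changed]; rule 6 [lint_clean AND cache_stale -> compile_a]. ⇒ new: tests_changed, compile_a.
tests_changed first appears in round 4.

4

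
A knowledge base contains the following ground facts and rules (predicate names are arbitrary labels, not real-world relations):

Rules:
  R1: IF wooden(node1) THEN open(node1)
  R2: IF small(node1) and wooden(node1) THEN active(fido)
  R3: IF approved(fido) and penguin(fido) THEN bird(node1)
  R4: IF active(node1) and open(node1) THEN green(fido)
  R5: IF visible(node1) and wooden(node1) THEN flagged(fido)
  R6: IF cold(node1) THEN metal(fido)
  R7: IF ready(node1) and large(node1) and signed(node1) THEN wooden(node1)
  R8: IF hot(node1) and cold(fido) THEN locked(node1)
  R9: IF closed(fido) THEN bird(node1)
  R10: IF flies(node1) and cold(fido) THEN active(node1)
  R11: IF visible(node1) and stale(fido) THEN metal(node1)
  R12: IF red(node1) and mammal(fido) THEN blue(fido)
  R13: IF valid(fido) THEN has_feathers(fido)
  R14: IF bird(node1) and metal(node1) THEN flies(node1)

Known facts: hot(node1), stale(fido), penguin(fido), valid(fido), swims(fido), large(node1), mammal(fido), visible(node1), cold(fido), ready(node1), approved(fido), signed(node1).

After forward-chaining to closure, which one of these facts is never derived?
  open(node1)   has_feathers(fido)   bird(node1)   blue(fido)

Round 1: R3 [IF approved(fido) and penguin(fido) THEN bird(node1)]; R7 [IF ready(node1) and large(node1) and signed(node1) THEN wooden(node1)]; R8 [IF hot(node1) and cold(fido) THEN locked(node1)]; R11 [IF visible(node1) and stale(fido) THEN metal(node1)]; R13 [IF valid(fido) THEN has_feathers(fido)]. Adds bird(node1), wooden(node1), locked(node1), metal(node1), has_feathers(fido).
Round 2: R1 [IF wooden(node1) THEN open(node1)]; R5 [IF visible(node1) and wooden(node1) THEN flagged(fido)]; R14 [IF bird(node1) and metal(node1) THEN flies(node1)]. Adds open(node1), flagged(fido), flies(node1).
Round 3: R10 [IF flies(node1) and cold(fido) THEN active(node1)]. Adds active(node1).
Round 4: R4 [IF active(node1) and open(node1) THEN green(fido)]. Adds green(fido).
Derived: open(node1) (round 2), has_feathers(fido) (round 1), bird(node1) (round 1). blue(fido) never appears in any round.

blue(fido)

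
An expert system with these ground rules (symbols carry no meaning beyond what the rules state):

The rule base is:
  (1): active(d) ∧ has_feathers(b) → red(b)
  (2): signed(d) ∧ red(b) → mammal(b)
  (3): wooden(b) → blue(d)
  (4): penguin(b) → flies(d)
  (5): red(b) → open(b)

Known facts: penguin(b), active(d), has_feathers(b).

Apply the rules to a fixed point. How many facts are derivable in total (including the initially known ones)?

6

Round 1: (1) [active(d) ∧ has_feathers(b) → red(b)]; (4) [penguin(b) → flies(d)]. New: red(b), flies(d).
Round 2: (5) [red(b) → open(b)]. New: open(b).
Closure: {active(d), flies(d), has_feathers(b), open(b), penguin(b), red(b)} — 6 facts.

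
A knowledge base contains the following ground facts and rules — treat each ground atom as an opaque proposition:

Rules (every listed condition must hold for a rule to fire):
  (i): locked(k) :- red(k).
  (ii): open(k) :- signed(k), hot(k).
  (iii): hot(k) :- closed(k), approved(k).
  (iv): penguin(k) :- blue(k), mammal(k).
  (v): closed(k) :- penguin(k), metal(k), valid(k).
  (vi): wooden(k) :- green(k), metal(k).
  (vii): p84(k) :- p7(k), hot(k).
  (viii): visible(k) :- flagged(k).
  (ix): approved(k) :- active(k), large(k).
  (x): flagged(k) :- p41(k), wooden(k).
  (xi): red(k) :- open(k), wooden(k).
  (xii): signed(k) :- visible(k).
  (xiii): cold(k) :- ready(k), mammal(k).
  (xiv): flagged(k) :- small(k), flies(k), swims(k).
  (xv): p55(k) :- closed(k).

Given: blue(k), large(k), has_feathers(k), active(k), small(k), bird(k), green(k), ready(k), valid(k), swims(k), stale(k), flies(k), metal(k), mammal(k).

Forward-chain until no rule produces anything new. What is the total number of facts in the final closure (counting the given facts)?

Round 1: (iv) [penguin(k) :- blue(k), mammal(k).]; (vi) [wooden(k) :- green(k), metal(k).]; (ix) [approved(k) :- active(k), large(k).]; (xiii) [cold(k) :- ready(k), mammal(k).]; (xiv) [flagged(k) :- small(k), flies(k), swims(k).]. Adds penguin(k), wooden(k), approved(k), cold(k), flagged(k).
Round 2: (v) [closed(k) :- penguin(k), metal(k), valid(k).]; (viii) [visible(k) :- flagged(k).]. Adds closed(k), visible(k).
Round 3: (iii) [hot(k) :- closed(k), approved(k).]; (xii) [signed(k) :- visible(k).]; (xv) [p55(k) :- closed(k).]. Adds hot(k), signed(k), p55(k).
Round 4: (ii) [open(k) :- signed(k), hot(k).]. Adds open(k).
Round 5: (xi) [red(k) :- open(k), wooden(k).]. Adds red(k).
Round 6: (i) [locked(k) :- red(k).]. Adds locked(k).
Closure: {active(k), approved(k), bird(k), blue(k), closed(k), cold(k), flagged(k), flies(k), green(k), has_feathers(k), hot(k), large(k), locked(k), mammal(k), metal(k), open(k), p55(k), penguin(k), ready(k), red(k), signed(k), small(k), stale(k), swims(k), valid(k), visible(k), wooden(k)} — 27 facts.

27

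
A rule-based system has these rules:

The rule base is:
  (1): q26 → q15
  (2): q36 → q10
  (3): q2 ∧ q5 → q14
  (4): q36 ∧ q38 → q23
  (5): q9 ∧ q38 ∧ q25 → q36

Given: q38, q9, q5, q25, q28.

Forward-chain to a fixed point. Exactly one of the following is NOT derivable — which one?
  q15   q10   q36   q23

Round 1: (5) [q9 ∧ q38 ∧ q25 → q36]. Adds q36.
Round 2: (2) [q36 → q10]; (4) [q36 ∧ q38 → q23]. Adds q10, q23.
Derived: q10 (round 2), q36 (round 1), q23 (round 2). q15 never appears in any round.

q15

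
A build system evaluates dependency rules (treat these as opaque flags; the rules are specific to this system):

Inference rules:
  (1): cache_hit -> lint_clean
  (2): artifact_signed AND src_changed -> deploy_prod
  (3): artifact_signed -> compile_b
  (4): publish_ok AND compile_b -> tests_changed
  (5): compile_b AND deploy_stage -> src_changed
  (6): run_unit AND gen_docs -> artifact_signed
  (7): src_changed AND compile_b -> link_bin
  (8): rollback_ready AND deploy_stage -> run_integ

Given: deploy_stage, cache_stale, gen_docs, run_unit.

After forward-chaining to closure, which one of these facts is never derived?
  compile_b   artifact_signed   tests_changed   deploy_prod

tests_changed

Round 1 — (6), derive artifact_signed.
Round 2 — (3), derive compile_b.
Round 3 — (5), derive src_changed.
Round 4 — (2), (7), derive deploy_prod, link_bin.
Derived: artifact_signed (round 1), deploy_prod (round 4), compile_b (round 2). tests_changed never appears in any round.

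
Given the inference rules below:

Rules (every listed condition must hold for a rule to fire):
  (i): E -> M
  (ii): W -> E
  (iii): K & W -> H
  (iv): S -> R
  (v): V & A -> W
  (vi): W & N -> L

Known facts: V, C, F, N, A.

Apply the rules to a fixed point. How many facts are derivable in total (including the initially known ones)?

9

Round 1 — (v), derive W.
Round 2 — (ii), (vi), derive E, L.
Round 3 — (i), derive M.
Closure: {A, C, E, F, L, M, N, V, W} — 9 facts.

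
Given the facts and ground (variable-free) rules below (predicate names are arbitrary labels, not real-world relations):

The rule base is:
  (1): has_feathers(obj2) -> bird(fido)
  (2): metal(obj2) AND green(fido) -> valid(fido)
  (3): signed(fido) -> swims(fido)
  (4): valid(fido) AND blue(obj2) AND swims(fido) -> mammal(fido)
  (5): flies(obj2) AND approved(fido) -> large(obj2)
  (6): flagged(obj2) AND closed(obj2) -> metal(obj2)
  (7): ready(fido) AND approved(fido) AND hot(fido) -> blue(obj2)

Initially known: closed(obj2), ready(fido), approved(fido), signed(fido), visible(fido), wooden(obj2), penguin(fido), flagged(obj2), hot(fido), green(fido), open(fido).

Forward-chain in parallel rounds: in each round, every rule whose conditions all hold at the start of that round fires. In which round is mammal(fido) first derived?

Round 1: (3) [signed(fido) -> swims(fido)]; (6) [flagged(obj2) AND closed(obj2) -> metal(obj2)]; (7) [ready(fido) AND approved(fido) AND hot(fido) -> blue(obj2)]. Adds swims(fido), metal(obj2), blue(obj2).
Round 2: (2) [metal(obj2) AND green(fido) -> valid(fido)]. Adds valid(fido).
Round 3: (4) [valid(fido) AND blue(obj2) AND swims(fido) -> mammal(fido)]. Adds mammal(fido).
mammal(fido) first appears in round 3.

3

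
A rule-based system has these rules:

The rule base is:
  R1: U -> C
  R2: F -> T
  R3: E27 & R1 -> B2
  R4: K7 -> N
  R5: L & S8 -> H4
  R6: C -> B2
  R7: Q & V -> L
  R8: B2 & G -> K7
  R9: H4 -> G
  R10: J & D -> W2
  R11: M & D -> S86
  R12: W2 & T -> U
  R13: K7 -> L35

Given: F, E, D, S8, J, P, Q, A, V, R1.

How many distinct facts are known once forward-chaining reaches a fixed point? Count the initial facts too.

Round 1: R2 [F -> T]; R7 [Q & V -> L]; R10 [J & D -> W2]. New: T, L, W2.
Round 2: R5 [L & S8 -> H4]; R12 [W2 & T -> U]. New: H4, U.
Round 3: R1 [U -> C]; R9 [H4 -> G]. New: C, G.
Round 4: R6 [C -> B2]. New: B2.
Round 5: R8 [B2 & G -> K7]. New: K7.
Round 6: R4 [K7 -> N]; R13 [K7 -> L35]. New: N, L35.
Closure: {A, B2, C, D, E, F, G, H4, J, K7, L, L35, N, P, Q, R1, S8, T, U, V, W2} — 21 facts.

21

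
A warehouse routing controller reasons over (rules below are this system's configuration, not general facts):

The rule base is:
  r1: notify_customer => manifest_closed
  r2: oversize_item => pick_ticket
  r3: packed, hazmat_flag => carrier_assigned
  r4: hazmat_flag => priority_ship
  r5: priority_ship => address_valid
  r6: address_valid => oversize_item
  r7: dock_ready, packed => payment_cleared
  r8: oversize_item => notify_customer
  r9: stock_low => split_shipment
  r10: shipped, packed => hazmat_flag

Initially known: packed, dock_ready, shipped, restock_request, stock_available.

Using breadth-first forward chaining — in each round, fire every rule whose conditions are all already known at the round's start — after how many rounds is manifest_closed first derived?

6

Round 1 fires r7, r10, giving payment_cleared, hazmat_flag.
Round 2 fires r3, r4, giving carrier_assigned, priority_ship.
Round 3 fires r5, giving address_valid.
Round 4 fires r6, giving oversize_item.
Round 5 fires r2, r8, giving pick_ticket, notify_customer.
Round 6 fires r1, giving manifest_closed.
manifest_closed first appears in round 6.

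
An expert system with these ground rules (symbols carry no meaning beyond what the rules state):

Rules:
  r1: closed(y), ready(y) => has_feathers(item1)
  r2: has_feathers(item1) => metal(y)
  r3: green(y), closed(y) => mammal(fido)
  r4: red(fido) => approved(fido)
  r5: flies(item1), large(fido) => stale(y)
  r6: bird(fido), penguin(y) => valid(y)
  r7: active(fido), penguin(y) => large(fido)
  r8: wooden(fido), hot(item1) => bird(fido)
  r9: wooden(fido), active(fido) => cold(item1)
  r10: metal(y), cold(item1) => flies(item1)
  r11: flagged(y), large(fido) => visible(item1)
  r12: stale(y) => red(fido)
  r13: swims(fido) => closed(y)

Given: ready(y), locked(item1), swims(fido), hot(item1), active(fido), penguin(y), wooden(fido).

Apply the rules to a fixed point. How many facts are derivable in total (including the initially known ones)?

18

[1] r7 [active(fido), penguin(y) => large(fido)]; r8 [wooden(fido), hot(item1) => bird(fido)]; r9 [wooden(fido), active(fido) => cold(item1)]; r13 [swims(fido) => closed(y)]. ⇒ new: large(fido), bird(fido), cold(item1), closed(y).
[2] r1 [closed(y), ready(y) => has_feathers(item1)]; r6 [bird(fido), penguin(y) => valid(y)]. ⇒ new: has_feathers(item1), valid(y).
[3] r2 [has_feathers(item1) => metal(y)]. ⇒ new: metal(y).
[4] r10 [metal(y), cold(item1) => flies(item1)]. ⇒ new: flies(item1).
[5] r5 [flies(item1), large(fido) => stale(y)]. ⇒ new: stale(y).
[6] r12 [stale(y) => red(fido)]. ⇒ new: red(fido).
[7] r4 [red(fido) => approved(fido)]. ⇒ new: approved(fido).
Closure: {active(fido), approved(fido), bird(fido), closed(y), cold(item1), flies(item1), has_feathers(item1), hot(item1), large(fido), locked(item1), metal(y), penguin(y), ready(y), red(fido), stale(y), swims(fido), valid(y), wooden(fido)} — 18 facts.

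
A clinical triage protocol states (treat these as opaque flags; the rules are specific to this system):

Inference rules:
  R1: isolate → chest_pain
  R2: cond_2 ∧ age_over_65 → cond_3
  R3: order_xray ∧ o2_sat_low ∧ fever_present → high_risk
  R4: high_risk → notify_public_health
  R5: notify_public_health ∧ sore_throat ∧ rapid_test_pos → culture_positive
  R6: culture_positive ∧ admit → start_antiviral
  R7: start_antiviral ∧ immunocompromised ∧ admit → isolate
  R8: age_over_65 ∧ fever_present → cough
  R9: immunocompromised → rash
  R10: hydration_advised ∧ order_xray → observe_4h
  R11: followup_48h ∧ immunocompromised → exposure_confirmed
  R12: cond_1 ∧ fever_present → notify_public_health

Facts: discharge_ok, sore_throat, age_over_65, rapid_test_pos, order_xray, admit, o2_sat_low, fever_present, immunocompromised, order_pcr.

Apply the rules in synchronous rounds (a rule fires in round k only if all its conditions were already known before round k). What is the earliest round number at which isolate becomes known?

5

Round 1: R3 [order_xray ∧ o2_sat_low ∧ fever_present → high_risk]; R8 [age_over_65 ∧ fever_present → cough]; R9 [immunocompromised → rash]. Adds high_risk, cough, rash.
Round 2: R4 [high_risk → notify_public_health]. Adds notify_public_health.
Round 3: R5 [notify_public_health ∧ sore_throat ∧ rapid_test_pos → culture_positive]. Adds culture_positive.
Round 4: R6 [culture_positive ∧ admit → start_antiviral]. Adds start_antiviral.
Round 5: R7 [start_antiviral ∧ immunocompromised ∧ admit → isolate]. Adds isolate.
isolate first appears in round 5.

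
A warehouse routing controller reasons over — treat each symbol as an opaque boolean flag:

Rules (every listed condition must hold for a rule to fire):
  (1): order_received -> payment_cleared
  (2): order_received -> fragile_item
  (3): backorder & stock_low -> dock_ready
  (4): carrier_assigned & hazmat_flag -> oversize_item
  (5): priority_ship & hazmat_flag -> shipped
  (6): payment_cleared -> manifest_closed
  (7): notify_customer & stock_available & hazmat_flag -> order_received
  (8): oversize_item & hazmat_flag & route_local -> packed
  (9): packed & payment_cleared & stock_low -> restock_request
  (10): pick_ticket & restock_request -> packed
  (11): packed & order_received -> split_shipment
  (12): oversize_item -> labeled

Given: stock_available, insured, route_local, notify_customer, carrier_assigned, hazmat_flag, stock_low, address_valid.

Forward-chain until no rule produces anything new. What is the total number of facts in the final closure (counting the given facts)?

17

[1] (4) [carrier_assigned & hazmat_flag -> oversize_item]; (7) [notify_customer & stock_available & hazmat_flag -> order_received]. ⇒ new: oversize_item, order_received.
[2] (1) [order_received -> payment_cleared]; (2) [order_received -> fragile_item]; (8) [oversize_item & hazmat_flag & route_local -> packed]; (12) [oversize_item -> labeled]. ⇒ new: payment_cleared, fragile_item, packed, labeled.
[3] (6) [payment_cleared -> manifest_closed]; (9) [packed & payment_cleared & stock_low -> restock_request]; (11) [packed & order_received -> split_shipment]. ⇒ new: manifest_closed, restock_request, split_shipment.
Closure: {address_valid, carrier_assigned, fragile_item, hazmat_flag, insured, labeled, manifest_closed, notify_customer, order_received, oversize_item, packed, payment_cleared, restock_request, route_local, split_shipment, stock_available, stock_low} — 17 facts.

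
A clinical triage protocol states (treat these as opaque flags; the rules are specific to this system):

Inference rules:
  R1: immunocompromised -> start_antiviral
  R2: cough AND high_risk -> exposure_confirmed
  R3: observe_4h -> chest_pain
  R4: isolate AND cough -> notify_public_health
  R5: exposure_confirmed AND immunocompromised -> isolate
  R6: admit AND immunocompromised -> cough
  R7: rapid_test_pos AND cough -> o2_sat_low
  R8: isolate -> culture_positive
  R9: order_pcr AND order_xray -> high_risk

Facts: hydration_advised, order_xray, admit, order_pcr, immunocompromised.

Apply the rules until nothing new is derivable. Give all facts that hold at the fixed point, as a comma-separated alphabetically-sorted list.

[1] R1 [immunocompromised -> start_antiviral]; R6 [admit AND immunocompromised -> cough]; R9 [order_pcr AND order_xray -> high_risk]. ⇒ new: start_antiviral, cough, high_risk.
[2] R2 [cough AND high_risk -> exposure_confirmed]. ⇒ new: exposure_confirmed.
[3] R5 [exposure_confirmed AND immunocompromised -> isolate]. ⇒ new: isolate.
[4] R4 [isolate AND cough -> notify_public_health]; R8 [isolate -> culture_positive]. ⇒ new: notify_public_health, culture_positive.

admit, cough, culture_positive, exposure_confirmed, high_risk, hydration_advised, immunocompromised, isolate, notify_public_health, order_pcr, order_xray, start_antiviral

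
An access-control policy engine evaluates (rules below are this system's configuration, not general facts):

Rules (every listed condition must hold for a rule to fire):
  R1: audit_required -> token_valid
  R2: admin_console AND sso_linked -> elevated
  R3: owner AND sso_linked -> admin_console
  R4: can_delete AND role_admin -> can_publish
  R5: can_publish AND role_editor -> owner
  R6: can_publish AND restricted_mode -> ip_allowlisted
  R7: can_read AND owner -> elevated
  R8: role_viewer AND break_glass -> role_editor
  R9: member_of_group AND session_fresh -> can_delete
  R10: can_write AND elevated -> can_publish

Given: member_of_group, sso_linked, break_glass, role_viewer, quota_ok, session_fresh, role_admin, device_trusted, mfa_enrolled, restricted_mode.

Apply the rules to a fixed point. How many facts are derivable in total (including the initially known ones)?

Round 1: R8 [role_viewer AND break_glass -> role_editor]; R9 [member_of_group AND session_fresh -> can_delete]. Adds role_editor, can_delete.
Round 2: R4 [can_delete AND role_admin -> can_publish]. Adds can_publish.
Round 3: R5 [can_publish AND role_editor -> owner]; R6 [can_publish AND restricted_mode -> ip_allowlisted]. Adds owner, ip_allowlisted.
Round 4: R3 [owner AND sso_linked -> admin_console]. Adds admin_console.
Round 5: R2 [admin_console AND sso_linked -> elevated]. Adds elevated.
Closure: {admin_console, break_glass, can_delete, can_publish, device_trusted, elevated, ip_allowlisted, member_of_group, mfa_enrolled, owner, quota_ok, restricted_mode, role_admin, role_editor, role_viewer, session_fresh, sso_linked} — 17 facts.

17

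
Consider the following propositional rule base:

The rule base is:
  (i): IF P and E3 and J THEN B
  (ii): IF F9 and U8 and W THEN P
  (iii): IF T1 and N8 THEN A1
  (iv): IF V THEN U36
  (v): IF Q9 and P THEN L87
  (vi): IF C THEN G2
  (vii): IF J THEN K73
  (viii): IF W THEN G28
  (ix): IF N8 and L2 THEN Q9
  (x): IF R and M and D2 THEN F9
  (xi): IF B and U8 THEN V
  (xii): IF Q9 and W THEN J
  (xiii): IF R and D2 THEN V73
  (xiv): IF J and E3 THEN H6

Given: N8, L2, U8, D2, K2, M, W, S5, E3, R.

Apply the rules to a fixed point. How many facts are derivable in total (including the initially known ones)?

22

Round 1: (viii) [IF W THEN G28]; (ix) [IF N8 and L2 THEN Q9]; (x) [IF R and M and D2 THEN F9]; (xiii) [IF R and D2 THEN V73]. Adds G28, Q9, F9, V73.
Round 2: (ii) [IF F9 and U8 and W THEN P]; (xii) [IF Q9 and W THEN J]. Adds P, J.
Round 3: (i) [IF P and E3 and J THEN B]; (v) [IF Q9 and P THEN L87]; (vii) [IF J THEN K73]; (xiv) [IF J and E3 THEN H6]. Adds B, L87, K73, H6.
Round 4: (xi) [IF B and U8 THEN V]. Adds V.
Round 5: (iv) [IF V THEN U36]. Adds U36.
Closure: {B, D2, E3, F9, G28, H6, J, K2, K73, L2, L87, M, N8, P, Q9, R, S5, U36, U8, V, V73, W} — 22 facts.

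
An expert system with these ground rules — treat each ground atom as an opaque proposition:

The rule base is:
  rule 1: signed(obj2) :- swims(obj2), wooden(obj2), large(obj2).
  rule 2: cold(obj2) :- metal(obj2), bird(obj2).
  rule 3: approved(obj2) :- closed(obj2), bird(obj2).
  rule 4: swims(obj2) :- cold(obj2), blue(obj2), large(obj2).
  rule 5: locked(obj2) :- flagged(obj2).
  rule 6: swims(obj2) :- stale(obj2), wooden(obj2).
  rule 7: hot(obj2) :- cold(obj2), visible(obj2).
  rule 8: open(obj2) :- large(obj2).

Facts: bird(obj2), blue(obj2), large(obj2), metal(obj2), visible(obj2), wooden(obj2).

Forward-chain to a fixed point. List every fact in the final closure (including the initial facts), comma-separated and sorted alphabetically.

Round 1: rule 2 [cold(obj2) :- metal(obj2), bird(obj2).]; rule 8 [open(obj2) :- large(obj2).]. New: cold(obj2), open(obj2).
Round 2: rule 4 [swims(obj2) :- cold(obj2), blue(obj2), large(obj2).]; rule 7 [hot(obj2) :- cold(obj2), visible(obj2).]. New: swims(obj2), hot(obj2).
Round 3: rule 1 [signed(obj2) :- swims(obj2), wooden(obj2), large(obj2).]. New: signed(obj2).

bird(obj2), blue(obj2), cold(obj2), hot(obj2), large(obj2), metal(obj2), open(obj2), signed(obj2), swims(obj2), visible(obj2), wooden(obj2)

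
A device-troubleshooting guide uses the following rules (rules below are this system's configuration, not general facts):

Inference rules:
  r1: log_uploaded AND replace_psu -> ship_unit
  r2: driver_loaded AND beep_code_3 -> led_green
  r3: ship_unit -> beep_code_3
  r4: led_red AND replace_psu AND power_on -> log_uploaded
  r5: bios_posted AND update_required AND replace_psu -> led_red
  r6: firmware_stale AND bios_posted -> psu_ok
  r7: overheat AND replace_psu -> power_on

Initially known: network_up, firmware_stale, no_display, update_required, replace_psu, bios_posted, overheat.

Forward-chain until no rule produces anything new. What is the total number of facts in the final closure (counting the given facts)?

Round 1 — r5, r6, r7, derive led_red, psu_ok, power_on.
Round 2 — r4, derive log_uploaded.
Round 3 — r1, derive ship_unit.
Round 4 — r3, derive beep_code_3.
Closure: {beep_code_3, bios_posted, firmware_stale, led_red, log_uploaded, network_up, no_display, overheat, power_on, psu_ok, replace_psu, ship_unit, update_required} — 13 facts.

13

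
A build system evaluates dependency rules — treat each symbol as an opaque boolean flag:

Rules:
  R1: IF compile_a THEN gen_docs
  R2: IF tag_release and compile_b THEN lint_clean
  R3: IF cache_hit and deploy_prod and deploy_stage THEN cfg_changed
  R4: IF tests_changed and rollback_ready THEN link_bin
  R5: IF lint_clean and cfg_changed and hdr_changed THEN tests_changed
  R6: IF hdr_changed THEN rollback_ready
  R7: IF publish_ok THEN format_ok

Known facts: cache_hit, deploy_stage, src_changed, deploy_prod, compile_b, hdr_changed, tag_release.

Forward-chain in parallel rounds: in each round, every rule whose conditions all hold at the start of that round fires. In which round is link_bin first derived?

Round 1 — R2, R3, R6, derive lint_clean, cfg_changed, rollback_ready.
Round 2 — R5, derive tests_changed.
Round 3 — R4, derive link_bin.
link_bin first appears in round 3.

3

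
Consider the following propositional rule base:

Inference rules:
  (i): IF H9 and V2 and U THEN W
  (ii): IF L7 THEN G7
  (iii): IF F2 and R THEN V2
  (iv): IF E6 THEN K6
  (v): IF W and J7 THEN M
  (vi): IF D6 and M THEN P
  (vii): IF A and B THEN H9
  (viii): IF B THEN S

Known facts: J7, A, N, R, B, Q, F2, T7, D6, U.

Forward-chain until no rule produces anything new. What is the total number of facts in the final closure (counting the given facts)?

Round 1 fires (iii), (vii), (viii), giving V2, H9, S.
Round 2 fires (i), giving W.
Round 3 fires (v), giving M.
Round 4 fires (vi), giving P.
Closure: {A, B, D6, F2, H9, J7, M, N, P, Q, R, S, T7, U, V2, W} — 16 facts.

16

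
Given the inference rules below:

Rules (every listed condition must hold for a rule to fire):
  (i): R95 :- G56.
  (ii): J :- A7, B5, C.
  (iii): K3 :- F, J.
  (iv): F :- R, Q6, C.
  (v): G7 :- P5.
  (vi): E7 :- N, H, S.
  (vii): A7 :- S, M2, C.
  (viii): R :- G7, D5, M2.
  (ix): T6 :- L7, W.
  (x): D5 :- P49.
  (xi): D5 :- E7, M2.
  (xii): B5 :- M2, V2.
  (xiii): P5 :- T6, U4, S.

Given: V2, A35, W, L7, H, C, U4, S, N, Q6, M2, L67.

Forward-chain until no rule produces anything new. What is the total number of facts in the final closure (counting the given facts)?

[1] (vi) [E7 :- N, H, S.]; (vii) [A7 :- S, M2, C.]; (ix) [T6 :- L7, W.]; (xii) [B5 :- M2, V2.]. ⇒ new: E7, A7, T6, B5.
[2] (ii) [J :- A7, B5, C.]; (xi) [D5 :- E7, M2.]; (xiii) [P5 :- T6, U4, S.]. ⇒ new: J, D5, P5.
[3] (v) [G7 :- P5.]. ⇒ new: G7.
[4] (viii) [R :- G7, D5, M2.]. ⇒ new: R.
[5] (iv) [F :- R, Q6, C.]. ⇒ new: F.
[6] (iii) [K3 :- F, J.]. ⇒ new: K3.
Closure: {A35, A7, B5, C, D5, E7, F, G7, H, J, K3, L67, L7, M2, N, P5, Q6, R, S, T6, U4, V2, W} — 23 facts.

23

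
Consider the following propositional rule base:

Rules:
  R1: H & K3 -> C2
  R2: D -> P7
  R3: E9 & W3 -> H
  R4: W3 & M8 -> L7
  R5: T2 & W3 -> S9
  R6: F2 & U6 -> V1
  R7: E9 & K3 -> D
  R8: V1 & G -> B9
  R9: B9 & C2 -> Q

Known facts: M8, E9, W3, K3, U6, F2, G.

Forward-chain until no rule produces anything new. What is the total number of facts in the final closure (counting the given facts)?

15

Round 1: R3 [E9 & W3 -> H]; R4 [W3 & M8 -> L7]; R6 [F2 & U6 -> V1]; R7 [E9 & K3 -> D]. New: H, L7, V1, D.
Round 2: R1 [H & K3 -> C2]; R2 [D -> P7]; R8 [V1 & G -> B9]. New: C2, P7, B9.
Round 3: R9 [B9 & C2 -> Q]. New: Q.
Closure: {B9, C2, D, E9, F2, G, H, K3, L7, M8, P7, Q, U6, V1, W3} — 15 facts.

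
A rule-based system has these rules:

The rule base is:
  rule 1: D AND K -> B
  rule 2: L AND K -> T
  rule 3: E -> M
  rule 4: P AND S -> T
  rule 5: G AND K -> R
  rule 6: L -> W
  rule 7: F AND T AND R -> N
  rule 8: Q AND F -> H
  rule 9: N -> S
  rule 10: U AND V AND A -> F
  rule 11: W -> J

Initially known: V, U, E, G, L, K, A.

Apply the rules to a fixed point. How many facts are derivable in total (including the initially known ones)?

15

Round 1 fires rule 2, rule 3, rule 5, rule 6, rule 10, giving T, M, R, W, F.
Round 2 fires rule 7, rule 11, giving N, J.
Round 3 fires rule 9, giving S.
Closure: {A, E, F, G, J, K, L, M, N, R, S, T, U, V, W} — 15 facts.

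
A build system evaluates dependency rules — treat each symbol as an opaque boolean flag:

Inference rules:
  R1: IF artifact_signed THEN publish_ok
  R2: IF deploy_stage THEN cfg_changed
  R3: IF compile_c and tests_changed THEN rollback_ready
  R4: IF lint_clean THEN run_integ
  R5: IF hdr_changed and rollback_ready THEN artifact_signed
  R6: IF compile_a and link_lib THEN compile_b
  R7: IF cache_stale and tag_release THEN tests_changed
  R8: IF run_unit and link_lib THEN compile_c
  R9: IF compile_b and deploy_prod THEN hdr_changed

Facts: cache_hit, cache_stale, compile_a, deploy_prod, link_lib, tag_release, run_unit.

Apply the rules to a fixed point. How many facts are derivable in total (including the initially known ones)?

Round 1: R6 [IF compile_a and link_lib THEN compile_b]; R7 [IF cache_stale and tag_release THEN tests_changed]; R8 [IF run_unit and link_lib THEN compile_c]. Adds compile_b, tests_changed, compile_c.
Round 2: R3 [IF compile_c and tests_changed THEN rollback_ready]; R9 [IF compile_b and deploy_prod THEN hdr_changed]. Adds rollback_ready, hdr_changed.
Round 3: R5 [IF hdr_changed and rollback_ready THEN artifact_signed]. Adds artifact_signed.
Round 4: R1 [IF artifact_signed THEN publish_ok]. Adds publish_ok.
Closure: {artifact_signed, cache_hit, cache_stale, compile_a, compile_b, compile_c, deploy_prod, hdr_changed, link_lib, publish_ok, rollback_ready, run_unit, tag_release, tests_changed} — 14 facts.

14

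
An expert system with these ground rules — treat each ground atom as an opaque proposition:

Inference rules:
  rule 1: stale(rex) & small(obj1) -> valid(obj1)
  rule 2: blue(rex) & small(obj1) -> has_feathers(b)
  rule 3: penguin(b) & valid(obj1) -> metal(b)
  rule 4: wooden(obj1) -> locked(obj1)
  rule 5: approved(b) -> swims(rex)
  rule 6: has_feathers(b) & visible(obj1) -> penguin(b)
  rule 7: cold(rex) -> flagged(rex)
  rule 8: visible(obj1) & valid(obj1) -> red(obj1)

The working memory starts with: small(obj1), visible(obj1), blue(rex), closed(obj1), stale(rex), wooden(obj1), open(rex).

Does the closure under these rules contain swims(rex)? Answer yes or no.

no

Round 1: rule 1 [stale(rex) & small(obj1) -> valid(obj1)]; rule 2 [blue(rex) & small(obj1) -> has_feathers(b)]; rule 4 [wooden(obj1) -> locked(obj1)]. New: valid(obj1), has_feathers(b), locked(obj1).
Round 2: rule 6 [has_feathers(b) & visible(obj1) -> penguin(b)]; rule 8 [visible(obj1) & valid(obj1) -> red(obj1)]. New: penguin(b), red(obj1).
Round 3: rule 3 [penguin(b) & valid(obj1) -> metal(b)]. New: metal(b).
Fixed point reached. swims(rex) is concluded only by rule 5; rule 5 needs approved(b) (never derived).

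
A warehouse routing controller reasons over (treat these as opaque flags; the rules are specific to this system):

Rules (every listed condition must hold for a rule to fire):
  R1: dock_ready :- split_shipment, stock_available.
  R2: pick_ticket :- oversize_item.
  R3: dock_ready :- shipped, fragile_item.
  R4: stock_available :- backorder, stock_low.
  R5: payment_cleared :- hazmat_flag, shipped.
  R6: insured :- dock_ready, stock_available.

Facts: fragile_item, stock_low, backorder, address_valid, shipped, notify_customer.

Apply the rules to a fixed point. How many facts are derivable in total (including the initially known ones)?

Round 1: R3 [dock_ready :- shipped, fragile_item.]; R4 [stock_available :- backorder, stock_low.]. New: dock_ready, stock_available.
Round 2: R6 [insured :- dock_ready, stock_available.]. New: insured.
Closure: {address_valid, backorder, dock_ready, fragile_item, insured, notify_customer, shipped, stock_available, stock_low} — 9 facts.

9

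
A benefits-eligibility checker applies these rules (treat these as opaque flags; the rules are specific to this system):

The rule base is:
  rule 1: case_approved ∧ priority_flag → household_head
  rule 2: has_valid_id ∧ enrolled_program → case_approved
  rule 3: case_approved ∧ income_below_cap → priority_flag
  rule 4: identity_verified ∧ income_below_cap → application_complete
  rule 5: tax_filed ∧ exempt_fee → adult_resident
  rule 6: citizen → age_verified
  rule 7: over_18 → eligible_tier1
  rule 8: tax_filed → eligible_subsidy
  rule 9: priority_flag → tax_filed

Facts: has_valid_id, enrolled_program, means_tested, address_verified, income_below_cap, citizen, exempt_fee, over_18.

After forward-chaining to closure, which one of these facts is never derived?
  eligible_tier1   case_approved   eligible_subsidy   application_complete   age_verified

Round 1: rule 2 [has_valid_id ∧ enrolled_program → case_approved]; rule 6 [citizen → age_verified]; rule 7 [over_18 → eligible_tier1]. Adds case_approved, age_verified, eligible_tier1.
Round 2: rule 3 [case_approved ∧ income_below_cap → priority_flag]. Adds priority_flag.
Round 3: rule 1 [case_approved ∧ priority_flag → household_head]; rule 9 [priority_flag → tax_filed]. Adds household_head, tax_filed.
Round 4: rule 5 [tax_filed ∧ exempt_fee → adult_resident]; rule 8 [tax_filed → eligible_subsidy]. Adds adult_resident, eligible_subsidy.
Derived: eligible_subsidy (round 4), eligible_tier1 (round 1), case_approved (round 1), age_verified (round 1). application_complete never appears in any round.

application_complete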